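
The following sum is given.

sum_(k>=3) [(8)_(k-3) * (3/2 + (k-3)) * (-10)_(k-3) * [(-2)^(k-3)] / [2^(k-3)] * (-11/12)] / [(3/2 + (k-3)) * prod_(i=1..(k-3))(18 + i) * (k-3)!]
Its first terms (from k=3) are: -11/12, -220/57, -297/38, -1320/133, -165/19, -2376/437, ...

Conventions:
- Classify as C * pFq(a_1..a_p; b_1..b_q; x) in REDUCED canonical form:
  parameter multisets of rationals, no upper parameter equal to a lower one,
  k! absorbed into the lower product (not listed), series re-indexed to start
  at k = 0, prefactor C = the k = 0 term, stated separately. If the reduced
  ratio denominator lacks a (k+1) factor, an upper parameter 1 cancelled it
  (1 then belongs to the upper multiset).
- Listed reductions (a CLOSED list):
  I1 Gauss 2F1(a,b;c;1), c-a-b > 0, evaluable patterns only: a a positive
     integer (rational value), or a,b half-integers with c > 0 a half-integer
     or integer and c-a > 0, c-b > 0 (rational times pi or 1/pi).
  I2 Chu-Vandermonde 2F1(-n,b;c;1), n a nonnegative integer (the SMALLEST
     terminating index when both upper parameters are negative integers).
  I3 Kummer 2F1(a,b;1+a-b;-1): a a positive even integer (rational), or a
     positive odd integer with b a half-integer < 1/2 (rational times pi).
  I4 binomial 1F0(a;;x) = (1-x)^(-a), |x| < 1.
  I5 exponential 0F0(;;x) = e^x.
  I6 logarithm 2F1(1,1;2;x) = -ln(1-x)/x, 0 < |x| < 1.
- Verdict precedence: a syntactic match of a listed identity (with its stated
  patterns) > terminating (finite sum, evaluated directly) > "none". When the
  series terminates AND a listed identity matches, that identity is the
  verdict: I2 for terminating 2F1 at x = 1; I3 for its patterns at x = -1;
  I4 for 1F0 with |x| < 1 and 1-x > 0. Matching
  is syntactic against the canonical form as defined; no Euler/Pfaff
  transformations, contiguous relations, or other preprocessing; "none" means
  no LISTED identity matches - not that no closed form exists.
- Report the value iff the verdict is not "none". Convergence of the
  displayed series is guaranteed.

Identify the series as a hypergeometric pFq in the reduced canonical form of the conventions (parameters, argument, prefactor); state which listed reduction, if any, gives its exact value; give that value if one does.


Key observation: with t_0 = -11/12, the lower running product (C = -11/12, x = -1) is a rising factorial.
Adjacent-term ratio: r(k) = (-1) * (k-10) (k+8) / [(k+19) (k+1)] - rational in k, leading ratio (-1); with t_0 = -11/12, classification follows.

At argument -1: a 2F1 with upper {-10, 8}, lower {19}, scaled by C = -11/12. Verdict: this is the Kummer evaluation I3 (x = -1; c = 19 equals 1+a-b for upper {-10, 8}: listed pattern). Its exact value is -561/14.


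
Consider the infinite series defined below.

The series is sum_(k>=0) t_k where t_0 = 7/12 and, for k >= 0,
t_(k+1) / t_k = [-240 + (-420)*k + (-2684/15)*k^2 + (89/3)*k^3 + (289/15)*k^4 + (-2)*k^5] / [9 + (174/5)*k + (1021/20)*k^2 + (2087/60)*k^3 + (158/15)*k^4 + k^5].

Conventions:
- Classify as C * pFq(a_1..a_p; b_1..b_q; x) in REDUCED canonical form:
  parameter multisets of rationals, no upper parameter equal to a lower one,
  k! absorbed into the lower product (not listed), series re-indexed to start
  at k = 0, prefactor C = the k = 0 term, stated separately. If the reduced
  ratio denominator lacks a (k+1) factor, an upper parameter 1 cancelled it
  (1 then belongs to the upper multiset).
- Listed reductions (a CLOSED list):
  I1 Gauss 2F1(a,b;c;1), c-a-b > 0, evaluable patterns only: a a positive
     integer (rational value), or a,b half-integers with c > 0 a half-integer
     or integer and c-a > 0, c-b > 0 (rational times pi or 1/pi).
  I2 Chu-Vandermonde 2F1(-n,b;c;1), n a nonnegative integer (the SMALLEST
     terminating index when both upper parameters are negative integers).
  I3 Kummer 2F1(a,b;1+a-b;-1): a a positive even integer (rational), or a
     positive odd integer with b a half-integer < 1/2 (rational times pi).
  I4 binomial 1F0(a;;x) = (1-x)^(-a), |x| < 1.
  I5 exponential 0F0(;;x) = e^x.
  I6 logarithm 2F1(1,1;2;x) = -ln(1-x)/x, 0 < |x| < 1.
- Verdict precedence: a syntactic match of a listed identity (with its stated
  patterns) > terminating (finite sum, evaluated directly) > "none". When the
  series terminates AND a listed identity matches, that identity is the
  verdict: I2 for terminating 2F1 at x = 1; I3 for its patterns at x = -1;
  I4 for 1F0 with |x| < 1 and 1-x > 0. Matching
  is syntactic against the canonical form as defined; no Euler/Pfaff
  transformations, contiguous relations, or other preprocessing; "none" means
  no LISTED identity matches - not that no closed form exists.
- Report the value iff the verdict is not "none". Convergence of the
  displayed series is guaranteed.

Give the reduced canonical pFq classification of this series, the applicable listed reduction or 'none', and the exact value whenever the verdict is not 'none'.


The series (x = -2) is 3F2: upper {-10, -4, 5/3}, lower {5/6, 6}, prefactor 7/12. Verdict: terminating at k = 4: the factor (-4)_k kills every later term; summing the 5 survivors is exact. Sum: -361013/51612.

Key observation: t_0 = 7/12 here, and the ratio is unreduced: k + 3/2 divides both sides (prefactor 7/12).
Adjacent-term ratio: r(k) = (-2) * (k-10) (k-4) (k+5/3) / [(k+5/6) (k+6) (k+1)] - rational in k, leading ratio (-2); with t_0 = 7/12, classification follows.


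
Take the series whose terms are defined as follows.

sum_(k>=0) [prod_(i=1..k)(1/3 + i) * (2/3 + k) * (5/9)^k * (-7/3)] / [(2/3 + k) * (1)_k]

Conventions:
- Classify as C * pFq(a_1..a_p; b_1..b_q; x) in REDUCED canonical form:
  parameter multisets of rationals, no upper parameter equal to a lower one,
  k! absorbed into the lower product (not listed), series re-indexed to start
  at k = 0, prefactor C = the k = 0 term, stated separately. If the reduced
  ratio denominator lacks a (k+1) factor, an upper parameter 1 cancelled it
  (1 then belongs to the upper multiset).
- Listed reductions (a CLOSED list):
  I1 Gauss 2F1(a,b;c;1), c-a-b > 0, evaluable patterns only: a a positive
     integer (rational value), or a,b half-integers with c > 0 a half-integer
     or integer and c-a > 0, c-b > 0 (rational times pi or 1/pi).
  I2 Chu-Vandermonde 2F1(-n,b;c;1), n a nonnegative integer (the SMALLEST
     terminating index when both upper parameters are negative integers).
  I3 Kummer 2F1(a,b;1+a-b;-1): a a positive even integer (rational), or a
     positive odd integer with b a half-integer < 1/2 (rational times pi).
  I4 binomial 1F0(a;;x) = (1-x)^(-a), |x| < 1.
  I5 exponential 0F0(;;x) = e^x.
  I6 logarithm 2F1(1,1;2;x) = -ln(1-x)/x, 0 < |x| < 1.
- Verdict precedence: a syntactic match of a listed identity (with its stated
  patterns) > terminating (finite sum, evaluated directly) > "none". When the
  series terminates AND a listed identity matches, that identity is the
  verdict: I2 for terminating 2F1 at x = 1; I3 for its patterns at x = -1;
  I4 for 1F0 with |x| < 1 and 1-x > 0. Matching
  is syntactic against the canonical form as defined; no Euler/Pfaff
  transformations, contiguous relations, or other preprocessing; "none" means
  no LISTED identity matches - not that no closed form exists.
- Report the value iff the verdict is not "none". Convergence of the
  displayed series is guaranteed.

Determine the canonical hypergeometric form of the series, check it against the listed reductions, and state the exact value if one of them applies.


Reduced: x = 5/9, 1F0, upper = {4/3}, lower = {-}, C = -7/3. Verdict: this is binomial (I4) (the 1F0 binomial series: exponent -4/3, x = 5/9). Its exact value is (-7/3) * (4/9)^(-4/3).

Structural cue: from the first term -7/3: (1)_k (C = -7/3, x = 5/9) is k! itself.
Term ratio: r(k) = (5/9) * (k+4/3) / [(k+1)] - rational; roots negated = parameters, x = (5/9), C = -7/3.


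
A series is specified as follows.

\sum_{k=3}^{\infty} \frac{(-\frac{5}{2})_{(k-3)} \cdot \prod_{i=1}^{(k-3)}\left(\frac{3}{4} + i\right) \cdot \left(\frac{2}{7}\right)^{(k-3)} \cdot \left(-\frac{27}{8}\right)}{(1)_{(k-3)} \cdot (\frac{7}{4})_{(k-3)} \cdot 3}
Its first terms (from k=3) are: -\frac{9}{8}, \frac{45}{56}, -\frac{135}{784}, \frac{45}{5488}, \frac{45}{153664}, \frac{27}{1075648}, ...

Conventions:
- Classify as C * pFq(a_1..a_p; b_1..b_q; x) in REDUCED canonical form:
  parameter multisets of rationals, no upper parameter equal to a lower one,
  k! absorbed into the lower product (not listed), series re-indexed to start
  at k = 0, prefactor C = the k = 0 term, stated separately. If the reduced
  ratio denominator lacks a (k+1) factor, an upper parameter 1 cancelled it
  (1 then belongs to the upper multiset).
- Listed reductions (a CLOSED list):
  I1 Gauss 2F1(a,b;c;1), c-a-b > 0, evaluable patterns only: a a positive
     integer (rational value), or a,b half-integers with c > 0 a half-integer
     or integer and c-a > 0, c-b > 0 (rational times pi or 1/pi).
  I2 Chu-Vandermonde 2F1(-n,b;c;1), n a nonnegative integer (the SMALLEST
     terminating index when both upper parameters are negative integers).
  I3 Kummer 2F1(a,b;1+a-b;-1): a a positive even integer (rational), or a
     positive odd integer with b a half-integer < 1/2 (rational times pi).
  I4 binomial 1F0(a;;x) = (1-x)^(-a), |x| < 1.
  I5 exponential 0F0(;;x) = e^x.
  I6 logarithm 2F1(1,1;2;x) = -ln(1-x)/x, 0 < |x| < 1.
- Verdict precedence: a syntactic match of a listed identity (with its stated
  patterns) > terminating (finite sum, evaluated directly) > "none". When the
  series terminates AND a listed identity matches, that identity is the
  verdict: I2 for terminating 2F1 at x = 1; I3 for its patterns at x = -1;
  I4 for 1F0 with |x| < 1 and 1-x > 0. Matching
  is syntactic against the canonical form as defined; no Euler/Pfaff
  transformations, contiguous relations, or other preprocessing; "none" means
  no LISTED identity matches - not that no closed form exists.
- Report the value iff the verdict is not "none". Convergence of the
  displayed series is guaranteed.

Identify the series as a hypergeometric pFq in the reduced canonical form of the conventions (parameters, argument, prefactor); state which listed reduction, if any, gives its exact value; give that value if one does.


Prefactor -\frac{9}{8}, argument \frac{2}{7}: 1F0 with upper {-\frac{5}{2}} over lower {-}. Verdict: the I4 binomial reduction fires (the 1F0 binomial series: exponent 5/2, x = \frac{2}{7}). Exact value: \left(-\frac{9}{8}\right) \cdot \left(\frac{5}{7}\right)^{\frac{5}{2}}.

Key step: x = \frac{2}{7} and the constant factors (C = -9/8, x = 2/7) combine into one prefactor.
Consecutive-term ratio: r(k) = \frac{2}{7} * (k-\frac{5}{2}) / [(k+1)] ; factor over Q: parameters, x = \frac{2}{7}, and C = -\frac{9}{8}.


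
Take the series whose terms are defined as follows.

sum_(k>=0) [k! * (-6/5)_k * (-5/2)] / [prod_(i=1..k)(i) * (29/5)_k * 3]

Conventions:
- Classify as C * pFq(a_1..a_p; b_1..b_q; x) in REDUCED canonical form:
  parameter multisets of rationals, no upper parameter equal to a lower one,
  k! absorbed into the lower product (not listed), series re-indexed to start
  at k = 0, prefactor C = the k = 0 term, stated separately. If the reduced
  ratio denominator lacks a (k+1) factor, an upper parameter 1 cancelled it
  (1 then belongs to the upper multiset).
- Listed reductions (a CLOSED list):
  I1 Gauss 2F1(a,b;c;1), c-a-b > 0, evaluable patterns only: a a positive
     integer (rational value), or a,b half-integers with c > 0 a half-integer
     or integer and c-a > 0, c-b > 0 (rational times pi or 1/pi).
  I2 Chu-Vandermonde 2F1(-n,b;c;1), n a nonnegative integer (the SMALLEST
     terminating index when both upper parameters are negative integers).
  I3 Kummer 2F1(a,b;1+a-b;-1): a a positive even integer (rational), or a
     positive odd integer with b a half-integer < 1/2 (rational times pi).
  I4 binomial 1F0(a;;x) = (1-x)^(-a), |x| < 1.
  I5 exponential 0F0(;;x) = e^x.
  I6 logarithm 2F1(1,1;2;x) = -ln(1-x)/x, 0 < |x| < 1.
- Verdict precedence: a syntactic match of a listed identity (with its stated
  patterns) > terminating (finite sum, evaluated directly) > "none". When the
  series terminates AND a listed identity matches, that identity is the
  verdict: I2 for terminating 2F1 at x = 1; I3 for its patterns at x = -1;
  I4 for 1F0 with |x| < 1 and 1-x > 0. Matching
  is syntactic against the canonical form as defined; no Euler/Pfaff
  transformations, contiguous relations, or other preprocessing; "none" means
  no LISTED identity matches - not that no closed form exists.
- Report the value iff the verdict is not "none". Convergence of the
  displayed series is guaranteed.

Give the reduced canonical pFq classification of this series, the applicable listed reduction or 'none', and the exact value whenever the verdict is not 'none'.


The series (x = 1) is 2F1: upper {-6/5, 1}, lower {29/5}, prefactor -5/6. Verdict: Gauss's theorem (I1) applies (x = 1: the Gamma ratio telescopes since c-a-b = 6 > 0 and a = 1 in Z>0). Hence: -2/3.

Structural cue: x = 1 and the constant factors (prefactor -5/6) combine into one prefactor.
Term ratio: r(k) = 1 * (k-6/5) (k+1) / [(k+29/5) (k+1)] - rational in k, leading ratio 1; with t_0 = -5/6, classification follows.


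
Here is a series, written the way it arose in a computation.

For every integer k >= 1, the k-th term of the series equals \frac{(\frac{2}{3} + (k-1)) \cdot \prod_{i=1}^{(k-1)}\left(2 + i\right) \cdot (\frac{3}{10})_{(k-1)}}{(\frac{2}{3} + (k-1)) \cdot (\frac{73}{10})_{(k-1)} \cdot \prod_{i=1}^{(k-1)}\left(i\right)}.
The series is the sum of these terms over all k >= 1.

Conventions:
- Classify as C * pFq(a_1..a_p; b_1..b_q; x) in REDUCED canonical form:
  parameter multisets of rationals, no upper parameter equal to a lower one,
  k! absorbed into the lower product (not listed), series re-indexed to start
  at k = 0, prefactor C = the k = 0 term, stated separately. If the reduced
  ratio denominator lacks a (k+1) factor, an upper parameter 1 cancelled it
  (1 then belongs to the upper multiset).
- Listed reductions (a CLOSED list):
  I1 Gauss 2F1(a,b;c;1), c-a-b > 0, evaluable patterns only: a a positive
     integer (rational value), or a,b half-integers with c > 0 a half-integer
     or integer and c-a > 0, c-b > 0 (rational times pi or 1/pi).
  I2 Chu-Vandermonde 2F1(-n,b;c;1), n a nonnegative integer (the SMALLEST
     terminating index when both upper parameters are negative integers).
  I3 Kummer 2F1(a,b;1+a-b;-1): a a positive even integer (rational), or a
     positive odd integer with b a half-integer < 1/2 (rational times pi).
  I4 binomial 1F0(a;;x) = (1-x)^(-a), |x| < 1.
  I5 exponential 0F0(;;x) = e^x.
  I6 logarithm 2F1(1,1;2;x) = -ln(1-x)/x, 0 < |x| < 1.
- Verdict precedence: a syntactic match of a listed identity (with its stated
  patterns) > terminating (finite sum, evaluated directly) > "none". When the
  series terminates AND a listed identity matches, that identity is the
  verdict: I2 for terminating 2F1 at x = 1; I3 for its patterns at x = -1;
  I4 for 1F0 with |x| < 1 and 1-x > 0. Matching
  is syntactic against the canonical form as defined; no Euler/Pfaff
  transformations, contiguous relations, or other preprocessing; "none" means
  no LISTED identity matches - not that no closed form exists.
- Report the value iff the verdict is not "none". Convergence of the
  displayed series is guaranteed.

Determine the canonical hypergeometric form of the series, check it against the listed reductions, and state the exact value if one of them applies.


Key step: t_0 = 1 here, and the factor k + 2/3 cancels (top and bottom), leaving C = 1.
Consecutive-term ratio: r(k) = 1 * (k+\frac{3}{10}) (k+3) / [(k+\frac{73}{10}) (k+1)] - rational in k, leading ratio 1; with t_0 = 1, classification follows.

Classification (C = 1): 2F1 with upper {\frac{3}{10}, 3}, lower {\frac{73}{10}}, argument x = 1. Verdict: this is Gauss (I1, integer-parameter pattern) (x = 1: the Gamma ratio telescopes since c-a-b = 4 > 0 and a = 3 in Z>0). Value: \frac{47859}{40000}.


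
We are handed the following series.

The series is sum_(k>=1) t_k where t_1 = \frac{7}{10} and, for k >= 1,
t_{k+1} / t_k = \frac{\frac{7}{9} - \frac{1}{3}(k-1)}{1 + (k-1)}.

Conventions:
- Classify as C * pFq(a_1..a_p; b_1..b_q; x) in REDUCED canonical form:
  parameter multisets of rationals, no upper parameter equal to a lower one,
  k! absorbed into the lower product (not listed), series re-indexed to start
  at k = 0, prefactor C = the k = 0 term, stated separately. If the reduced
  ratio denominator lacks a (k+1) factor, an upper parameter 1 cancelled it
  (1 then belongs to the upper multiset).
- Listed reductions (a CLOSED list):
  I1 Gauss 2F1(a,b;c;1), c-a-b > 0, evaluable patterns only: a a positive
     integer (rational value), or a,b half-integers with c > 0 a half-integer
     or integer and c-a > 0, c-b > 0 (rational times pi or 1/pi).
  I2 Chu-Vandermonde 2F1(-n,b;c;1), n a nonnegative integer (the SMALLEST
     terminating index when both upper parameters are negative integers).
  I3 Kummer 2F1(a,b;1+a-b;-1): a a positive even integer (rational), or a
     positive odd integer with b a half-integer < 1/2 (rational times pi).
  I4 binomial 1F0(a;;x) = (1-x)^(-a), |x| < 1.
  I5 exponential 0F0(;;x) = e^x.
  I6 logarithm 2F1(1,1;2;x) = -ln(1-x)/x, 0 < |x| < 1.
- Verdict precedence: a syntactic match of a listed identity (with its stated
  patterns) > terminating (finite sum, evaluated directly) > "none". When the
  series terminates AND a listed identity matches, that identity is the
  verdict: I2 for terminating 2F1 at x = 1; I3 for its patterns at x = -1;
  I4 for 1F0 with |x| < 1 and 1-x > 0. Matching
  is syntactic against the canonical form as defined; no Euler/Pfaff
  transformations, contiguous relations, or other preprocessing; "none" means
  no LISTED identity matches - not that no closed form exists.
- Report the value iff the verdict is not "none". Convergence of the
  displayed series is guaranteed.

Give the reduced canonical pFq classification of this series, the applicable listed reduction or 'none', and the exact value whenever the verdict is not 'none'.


With C = \frac{7}{10}: the canonical form is 1F0(-\frac{7}{3}; -; -\frac{1}{3}). Verdict: the I4 binomial reduction applies (the 1F0 binomial series: exponent 7/3, x = -\frac{1}{3}). Sum: \frac{7}{10} \cdot \left(\frac{4}{3}\right)^{\frac{7}{3}}.

Structural cue: t_0 being \frac{7}{10}, roots of the ratio polynomials (C = 7/10) are the negated parameters.
Ratio: r(k) = -\frac{1}{3} * (k-\frac{7}{3}) / [(k+1)] - poly over poly, x = -\frac{1}{3} from leading terms; C = \frac{7}{10} at k = 0.


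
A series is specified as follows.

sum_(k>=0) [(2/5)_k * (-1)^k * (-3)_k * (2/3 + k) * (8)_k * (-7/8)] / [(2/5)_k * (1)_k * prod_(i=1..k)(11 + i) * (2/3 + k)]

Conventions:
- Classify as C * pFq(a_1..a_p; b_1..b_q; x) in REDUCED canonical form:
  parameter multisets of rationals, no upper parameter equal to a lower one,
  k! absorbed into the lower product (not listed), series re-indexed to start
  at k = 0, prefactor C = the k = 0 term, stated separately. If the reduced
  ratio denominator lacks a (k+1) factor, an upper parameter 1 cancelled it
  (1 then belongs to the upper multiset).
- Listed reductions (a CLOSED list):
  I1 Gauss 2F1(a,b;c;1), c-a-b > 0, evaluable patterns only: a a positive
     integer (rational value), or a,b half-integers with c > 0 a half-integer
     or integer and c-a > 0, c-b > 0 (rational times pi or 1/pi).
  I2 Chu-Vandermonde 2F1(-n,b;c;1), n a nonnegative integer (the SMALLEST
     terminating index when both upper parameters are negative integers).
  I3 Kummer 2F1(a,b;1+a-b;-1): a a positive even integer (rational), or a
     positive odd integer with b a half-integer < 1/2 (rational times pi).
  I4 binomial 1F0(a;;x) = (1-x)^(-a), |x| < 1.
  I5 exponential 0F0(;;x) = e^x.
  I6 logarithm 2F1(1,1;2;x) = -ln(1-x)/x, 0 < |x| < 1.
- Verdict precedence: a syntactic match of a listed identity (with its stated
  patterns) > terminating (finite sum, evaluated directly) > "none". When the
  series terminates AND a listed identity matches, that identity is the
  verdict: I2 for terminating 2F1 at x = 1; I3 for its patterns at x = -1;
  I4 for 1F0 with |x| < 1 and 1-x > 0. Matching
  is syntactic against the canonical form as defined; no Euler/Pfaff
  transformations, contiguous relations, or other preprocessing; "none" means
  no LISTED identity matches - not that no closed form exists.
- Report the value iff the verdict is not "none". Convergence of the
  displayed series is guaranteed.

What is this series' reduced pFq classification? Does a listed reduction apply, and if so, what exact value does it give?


Canonical form: C = -7/8 times 2F1 with upper {-3, 8}, lower {12}, x = -1. Verdict at x = -1: Kummer (I3) matches (x = -1; c = 12 equals 1+a-b for upper {-3, 8}: listed pattern). Sum: -33/8.

Key step: t_0 being -7/8, the parameter 2/5 appears in both the upper and lower lists and cancels (alongside the other common factor).
Consecutive-term ratio: r(k) = (-1) * (k-3) (k+8) / [(k+12) (k+1)] - rational in k, leading ratio (-1); with t_0 = -7/8, classification follows.


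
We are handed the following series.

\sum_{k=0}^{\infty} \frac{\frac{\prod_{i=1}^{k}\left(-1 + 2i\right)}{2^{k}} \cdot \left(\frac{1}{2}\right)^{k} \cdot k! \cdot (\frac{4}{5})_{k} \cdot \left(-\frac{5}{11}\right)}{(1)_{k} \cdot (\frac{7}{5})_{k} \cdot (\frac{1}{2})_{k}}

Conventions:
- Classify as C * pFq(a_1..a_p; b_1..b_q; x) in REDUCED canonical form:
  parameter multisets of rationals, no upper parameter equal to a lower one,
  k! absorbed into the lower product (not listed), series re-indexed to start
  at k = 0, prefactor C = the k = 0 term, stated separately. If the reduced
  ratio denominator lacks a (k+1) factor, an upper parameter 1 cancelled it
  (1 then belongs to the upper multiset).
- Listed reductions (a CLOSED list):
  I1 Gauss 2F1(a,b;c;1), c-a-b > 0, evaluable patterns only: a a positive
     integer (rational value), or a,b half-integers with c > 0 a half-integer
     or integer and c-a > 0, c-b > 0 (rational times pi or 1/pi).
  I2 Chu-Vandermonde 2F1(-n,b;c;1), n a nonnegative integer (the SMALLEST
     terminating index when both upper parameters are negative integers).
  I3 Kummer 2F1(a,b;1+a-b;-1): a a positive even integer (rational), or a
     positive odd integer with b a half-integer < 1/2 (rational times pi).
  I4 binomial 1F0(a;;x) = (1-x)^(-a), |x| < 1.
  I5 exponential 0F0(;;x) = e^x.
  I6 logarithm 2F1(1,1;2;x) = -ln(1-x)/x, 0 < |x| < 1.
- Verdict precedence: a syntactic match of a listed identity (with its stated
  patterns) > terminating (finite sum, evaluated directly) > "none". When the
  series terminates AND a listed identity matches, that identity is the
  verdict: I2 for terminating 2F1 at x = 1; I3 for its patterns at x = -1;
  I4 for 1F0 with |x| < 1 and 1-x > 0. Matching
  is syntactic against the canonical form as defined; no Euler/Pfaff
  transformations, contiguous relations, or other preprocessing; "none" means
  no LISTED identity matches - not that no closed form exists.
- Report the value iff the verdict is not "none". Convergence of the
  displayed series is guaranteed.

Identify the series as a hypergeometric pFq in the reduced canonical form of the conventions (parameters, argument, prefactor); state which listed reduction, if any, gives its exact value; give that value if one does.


With C = -\frac{5}{11}: the canonical form is 2F1(\frac{4}{5}, 1; \frac{7}{5}; \frac{1}{2}). Verdict: none. A 2F1 with upper {\frac{4}{5}, 1} fits none of I1-I6 at x = \frac{1}{2}; the sum runs forever.

Key step: t_0 being -\frac{5}{11}, (1)_k (C = -5/11) is k! itself.
Adjacent-term ratio: r(k) = \frac{1}{2} * (k+\frac{4}{5}) (k+1) / [(k+\frac{7}{5}) (k+1)] - rational; roots negated = parameters, x = \frac{1}{2}, C = -\frac{5}{11}.


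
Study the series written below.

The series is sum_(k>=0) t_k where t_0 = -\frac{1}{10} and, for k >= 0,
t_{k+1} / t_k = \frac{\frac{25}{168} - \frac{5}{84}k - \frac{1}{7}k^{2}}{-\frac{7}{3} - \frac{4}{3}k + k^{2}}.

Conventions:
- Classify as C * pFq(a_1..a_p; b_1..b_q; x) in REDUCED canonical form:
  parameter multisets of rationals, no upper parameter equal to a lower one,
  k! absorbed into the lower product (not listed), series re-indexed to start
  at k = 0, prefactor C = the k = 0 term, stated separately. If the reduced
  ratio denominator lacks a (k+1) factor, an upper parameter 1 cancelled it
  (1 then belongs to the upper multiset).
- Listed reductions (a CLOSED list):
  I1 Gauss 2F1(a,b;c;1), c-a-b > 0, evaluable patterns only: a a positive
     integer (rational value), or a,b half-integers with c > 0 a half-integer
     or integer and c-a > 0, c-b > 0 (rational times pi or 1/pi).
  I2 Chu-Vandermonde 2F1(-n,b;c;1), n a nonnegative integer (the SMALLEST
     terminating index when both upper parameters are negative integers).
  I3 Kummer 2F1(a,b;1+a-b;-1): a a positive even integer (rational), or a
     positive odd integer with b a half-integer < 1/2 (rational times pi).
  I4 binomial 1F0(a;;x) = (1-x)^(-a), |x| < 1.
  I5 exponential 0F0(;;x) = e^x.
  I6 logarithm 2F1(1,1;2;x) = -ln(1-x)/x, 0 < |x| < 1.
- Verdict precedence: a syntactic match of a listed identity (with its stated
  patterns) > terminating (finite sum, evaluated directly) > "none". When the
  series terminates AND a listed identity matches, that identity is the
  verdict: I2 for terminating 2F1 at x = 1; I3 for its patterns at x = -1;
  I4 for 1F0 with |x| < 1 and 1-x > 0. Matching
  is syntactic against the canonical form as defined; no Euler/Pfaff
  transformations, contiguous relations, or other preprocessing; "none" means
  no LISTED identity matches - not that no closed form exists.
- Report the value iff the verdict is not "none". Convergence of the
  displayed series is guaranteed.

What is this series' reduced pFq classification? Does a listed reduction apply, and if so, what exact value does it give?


At argument -\frac{1}{7}: a 2F1 with upper {-\frac{5}{6}, \frac{5}{4}}, lower {-\frac{7}{3}}, scaled by C = -\frac{1}{10}. Verdict: none. A 2F1 with upper {-\frac{5}{6}, \frac{5}{4}} fits none of I1-I6 at x = -\frac{1}{7}; the sum runs forever.

Key observation: with t_0 = -\frac{1}{10}, roots of the ratio polynomials (C = -1/10, x = -1/7) are the negated parameters.
Ratio: r(k) = -\frac{1}{7} * (k-\frac{5}{6}) (k+\frac{5}{4}) / [(k-\frac{7}{3}) (k+1)] - rational; roots negated = parameters, x = -\frac{1}{7}, C = -\frac{1}{10}.


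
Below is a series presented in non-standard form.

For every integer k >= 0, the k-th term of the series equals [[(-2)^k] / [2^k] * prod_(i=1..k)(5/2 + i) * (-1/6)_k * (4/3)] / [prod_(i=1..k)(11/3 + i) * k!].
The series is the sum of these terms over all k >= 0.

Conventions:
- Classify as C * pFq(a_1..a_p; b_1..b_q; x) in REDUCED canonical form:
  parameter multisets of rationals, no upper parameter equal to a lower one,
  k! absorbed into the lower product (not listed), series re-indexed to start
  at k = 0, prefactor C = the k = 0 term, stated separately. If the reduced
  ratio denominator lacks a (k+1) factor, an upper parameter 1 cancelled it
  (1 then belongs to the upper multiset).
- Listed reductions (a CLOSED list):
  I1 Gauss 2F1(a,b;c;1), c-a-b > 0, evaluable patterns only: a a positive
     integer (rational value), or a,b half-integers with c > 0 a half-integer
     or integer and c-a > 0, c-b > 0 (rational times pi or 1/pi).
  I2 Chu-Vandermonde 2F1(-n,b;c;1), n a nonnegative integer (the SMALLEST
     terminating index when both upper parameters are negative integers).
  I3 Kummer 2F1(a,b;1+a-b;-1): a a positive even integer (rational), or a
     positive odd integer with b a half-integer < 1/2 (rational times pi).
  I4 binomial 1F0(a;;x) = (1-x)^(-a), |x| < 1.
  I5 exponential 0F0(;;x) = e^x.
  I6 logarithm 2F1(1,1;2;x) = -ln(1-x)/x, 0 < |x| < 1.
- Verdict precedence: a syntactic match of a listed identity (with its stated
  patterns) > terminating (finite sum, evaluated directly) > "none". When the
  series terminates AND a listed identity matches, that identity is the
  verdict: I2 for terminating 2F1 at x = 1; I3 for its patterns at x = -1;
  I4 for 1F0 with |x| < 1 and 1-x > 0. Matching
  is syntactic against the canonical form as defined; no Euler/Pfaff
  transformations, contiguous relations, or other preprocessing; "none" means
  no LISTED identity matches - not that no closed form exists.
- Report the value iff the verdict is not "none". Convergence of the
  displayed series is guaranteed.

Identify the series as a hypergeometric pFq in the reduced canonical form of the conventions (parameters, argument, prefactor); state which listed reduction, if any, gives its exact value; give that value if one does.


The series (x = -1) is 2F1: upper {-1/6, 7/2}, lower {14/3}, prefactor 4/3. Verdict: none. No listed pattern accepts 2F1(-1/6, 7/2; 14/3; -1).

Key observation: x = (-1) and the lower running product (C = 4/3, x = -1) is a rising factorial.
Step ratio: r(k) = (-1) * (k-1/6) (k+7/2) / [(k+14/3) (k+1)] - poly over poly, x = (-1) from leading terms; C = 4/3 at k = 0.


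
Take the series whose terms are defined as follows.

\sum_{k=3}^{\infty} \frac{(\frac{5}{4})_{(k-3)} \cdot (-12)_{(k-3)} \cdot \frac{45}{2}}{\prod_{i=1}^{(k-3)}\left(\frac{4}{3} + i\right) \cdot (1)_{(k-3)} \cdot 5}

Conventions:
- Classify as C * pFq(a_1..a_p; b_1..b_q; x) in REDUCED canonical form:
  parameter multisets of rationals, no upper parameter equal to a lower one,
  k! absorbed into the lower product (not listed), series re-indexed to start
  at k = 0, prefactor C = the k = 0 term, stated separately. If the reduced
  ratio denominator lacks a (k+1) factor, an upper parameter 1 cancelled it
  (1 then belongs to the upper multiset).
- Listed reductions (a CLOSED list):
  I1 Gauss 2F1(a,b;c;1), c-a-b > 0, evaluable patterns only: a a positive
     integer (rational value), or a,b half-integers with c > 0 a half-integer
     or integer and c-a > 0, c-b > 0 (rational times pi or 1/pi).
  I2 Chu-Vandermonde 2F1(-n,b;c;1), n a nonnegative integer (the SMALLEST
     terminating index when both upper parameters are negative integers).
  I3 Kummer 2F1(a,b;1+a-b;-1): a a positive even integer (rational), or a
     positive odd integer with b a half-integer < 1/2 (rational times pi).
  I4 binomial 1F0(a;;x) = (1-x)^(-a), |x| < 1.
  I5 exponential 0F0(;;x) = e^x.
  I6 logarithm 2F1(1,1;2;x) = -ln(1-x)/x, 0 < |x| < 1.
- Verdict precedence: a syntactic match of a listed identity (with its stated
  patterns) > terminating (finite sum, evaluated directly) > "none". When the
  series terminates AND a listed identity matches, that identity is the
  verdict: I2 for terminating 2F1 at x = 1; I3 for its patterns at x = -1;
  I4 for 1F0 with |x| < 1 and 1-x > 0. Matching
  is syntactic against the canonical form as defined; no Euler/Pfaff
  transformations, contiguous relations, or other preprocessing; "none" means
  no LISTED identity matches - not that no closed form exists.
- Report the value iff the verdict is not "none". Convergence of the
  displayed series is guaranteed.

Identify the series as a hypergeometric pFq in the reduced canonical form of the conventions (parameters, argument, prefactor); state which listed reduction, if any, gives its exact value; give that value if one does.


Prefactor \frac{9}{2}, argument 1: 2F1 with upper {-12, \frac{5}{4}} over lower {\frac{7}{3}}. Verdict at x = 1: Chu-Vandermonde (I2) matches (terminating 2F1 at x = 1 with n = 12, b = 5/4, c = \frac{7}{3}). Exact value: \frac{946198292193}{4260607557632}.

Key step: x = 1 and (1)_k (C = 9/2, x = 1) is k! itself.
Ratio: r(k) = 1 * (k-12) (k+\frac{5}{4}) / [(k+\frac{7}{3}) (k+1)] - rational in k, leading ratio 1; with t_0 = \frac{9}{2}, classification follows.


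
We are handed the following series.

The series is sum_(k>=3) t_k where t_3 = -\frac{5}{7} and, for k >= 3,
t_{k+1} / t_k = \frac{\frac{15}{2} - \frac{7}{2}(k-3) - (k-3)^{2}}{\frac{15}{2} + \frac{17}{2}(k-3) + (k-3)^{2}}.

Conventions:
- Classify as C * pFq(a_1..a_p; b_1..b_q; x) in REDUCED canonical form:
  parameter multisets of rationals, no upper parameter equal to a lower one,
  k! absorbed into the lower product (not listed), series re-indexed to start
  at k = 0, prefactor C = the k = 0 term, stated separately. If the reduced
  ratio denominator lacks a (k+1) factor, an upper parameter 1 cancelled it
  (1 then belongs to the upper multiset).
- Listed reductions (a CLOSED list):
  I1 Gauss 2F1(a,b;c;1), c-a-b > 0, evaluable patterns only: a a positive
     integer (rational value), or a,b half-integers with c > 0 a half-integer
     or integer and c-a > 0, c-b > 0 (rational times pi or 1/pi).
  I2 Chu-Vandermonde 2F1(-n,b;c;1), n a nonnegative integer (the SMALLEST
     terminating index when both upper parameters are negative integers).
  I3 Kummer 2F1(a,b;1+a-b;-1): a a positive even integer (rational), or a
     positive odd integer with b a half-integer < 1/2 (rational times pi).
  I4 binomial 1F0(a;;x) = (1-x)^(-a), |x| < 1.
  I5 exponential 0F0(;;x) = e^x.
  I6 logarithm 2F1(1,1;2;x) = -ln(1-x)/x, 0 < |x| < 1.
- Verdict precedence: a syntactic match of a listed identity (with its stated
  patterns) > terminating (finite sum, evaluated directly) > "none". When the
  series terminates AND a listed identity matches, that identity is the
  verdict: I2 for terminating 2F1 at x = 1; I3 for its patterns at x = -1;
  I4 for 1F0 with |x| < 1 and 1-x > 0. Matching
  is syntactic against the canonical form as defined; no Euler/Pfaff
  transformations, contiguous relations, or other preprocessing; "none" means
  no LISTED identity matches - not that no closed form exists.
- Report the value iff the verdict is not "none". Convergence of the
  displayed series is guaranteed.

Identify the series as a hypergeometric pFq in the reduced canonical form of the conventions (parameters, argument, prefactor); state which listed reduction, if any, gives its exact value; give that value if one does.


x = -1 here; the reduced form reads 2F1, upper {-\frac{3}{2}, 5}, lower {\frac{15}{2}}, C = -\frac{5}{7}. Verdict (x = -1): the Kummer evaluation I3 applies (x = -1; c = \frac{15}{2} equals 1+a-b for upper {-\frac{3}{2}, 5}: listed pattern). Hence: \left(-\frac{32175}{65536}\right) \cdot \pi.

Structural cue: x = -1 and factor the ratio over Q (prefactor -5/7): negated roots = parameters.
Ratio: r(k) = -1 * (k-\frac{3}{2}) (k+5) / [(k+\frac{15}{2}) (k+1)] - rational; roots negated = parameters, x = -1, C = -\frac{5}{7}.


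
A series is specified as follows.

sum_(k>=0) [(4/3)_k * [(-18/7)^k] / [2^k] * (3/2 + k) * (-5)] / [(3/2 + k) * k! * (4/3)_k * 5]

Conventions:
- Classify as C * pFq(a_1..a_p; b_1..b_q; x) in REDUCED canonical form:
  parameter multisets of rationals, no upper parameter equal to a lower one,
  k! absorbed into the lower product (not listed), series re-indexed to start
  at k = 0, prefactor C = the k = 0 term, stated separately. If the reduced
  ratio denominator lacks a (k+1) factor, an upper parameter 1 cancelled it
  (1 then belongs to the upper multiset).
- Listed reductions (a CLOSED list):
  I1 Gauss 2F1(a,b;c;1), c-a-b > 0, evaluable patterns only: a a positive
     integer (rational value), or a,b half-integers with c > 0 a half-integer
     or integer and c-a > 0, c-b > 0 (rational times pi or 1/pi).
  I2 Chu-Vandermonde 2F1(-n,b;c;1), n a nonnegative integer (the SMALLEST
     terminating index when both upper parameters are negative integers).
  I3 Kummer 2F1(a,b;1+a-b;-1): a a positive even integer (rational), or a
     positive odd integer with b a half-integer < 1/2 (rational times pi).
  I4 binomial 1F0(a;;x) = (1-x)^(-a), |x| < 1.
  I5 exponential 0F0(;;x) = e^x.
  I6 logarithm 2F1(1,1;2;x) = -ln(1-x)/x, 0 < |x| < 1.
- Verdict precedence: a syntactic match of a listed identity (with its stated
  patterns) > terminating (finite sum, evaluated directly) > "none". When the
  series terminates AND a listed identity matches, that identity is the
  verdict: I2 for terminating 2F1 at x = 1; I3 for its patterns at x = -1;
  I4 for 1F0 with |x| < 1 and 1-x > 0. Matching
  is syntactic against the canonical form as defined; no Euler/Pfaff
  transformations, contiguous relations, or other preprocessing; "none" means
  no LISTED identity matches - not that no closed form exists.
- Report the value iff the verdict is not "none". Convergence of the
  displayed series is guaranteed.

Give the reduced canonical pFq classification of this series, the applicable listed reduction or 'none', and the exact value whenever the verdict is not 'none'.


Classification (C = -1): 0F0 with upper {-}, lower {-}, argument x = -9/7. Verdict: this is exponential (I5) (the 0F0 exponential series at x = -9/7). Hence: (-1) * e^(-9/7).

The tell: x = (-9/7) and the parameter 4/3 appears in both the upper and lower lists and cancels (alongside the other common factor).
Step ratio: r(k) = (-9/7) * 1 / [(k+1)] - poly over poly, x = (-9/7) from leading terms; C = -1 at k = 0.


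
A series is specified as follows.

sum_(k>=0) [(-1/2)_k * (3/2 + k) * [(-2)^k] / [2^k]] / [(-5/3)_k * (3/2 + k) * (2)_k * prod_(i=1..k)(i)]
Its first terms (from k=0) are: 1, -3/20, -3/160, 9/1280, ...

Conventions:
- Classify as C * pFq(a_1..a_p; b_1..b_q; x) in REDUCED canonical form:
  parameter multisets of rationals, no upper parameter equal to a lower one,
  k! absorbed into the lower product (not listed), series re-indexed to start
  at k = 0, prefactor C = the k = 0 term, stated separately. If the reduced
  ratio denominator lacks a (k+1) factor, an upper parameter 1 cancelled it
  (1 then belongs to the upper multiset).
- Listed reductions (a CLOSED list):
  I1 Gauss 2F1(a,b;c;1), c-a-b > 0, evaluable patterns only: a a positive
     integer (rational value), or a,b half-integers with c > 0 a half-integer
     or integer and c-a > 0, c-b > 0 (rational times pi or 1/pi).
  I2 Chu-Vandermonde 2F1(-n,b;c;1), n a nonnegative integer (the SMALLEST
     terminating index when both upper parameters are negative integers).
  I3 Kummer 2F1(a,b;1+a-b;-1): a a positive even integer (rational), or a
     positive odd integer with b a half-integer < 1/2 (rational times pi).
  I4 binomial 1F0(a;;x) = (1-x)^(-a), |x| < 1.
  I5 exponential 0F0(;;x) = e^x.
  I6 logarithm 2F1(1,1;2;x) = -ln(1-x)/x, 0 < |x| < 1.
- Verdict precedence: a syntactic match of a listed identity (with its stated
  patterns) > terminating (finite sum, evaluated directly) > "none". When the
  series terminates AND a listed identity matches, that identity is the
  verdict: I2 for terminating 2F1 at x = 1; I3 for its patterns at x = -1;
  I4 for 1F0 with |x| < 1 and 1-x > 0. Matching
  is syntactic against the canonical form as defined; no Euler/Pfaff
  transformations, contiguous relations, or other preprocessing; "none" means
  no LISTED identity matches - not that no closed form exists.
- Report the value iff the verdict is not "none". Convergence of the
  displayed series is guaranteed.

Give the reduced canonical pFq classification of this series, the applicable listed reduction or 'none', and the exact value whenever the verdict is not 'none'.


Prefactor 1, argument -1: 1F2 with upper {-1/2} over lower {-5/3, 2}. Verdict: none - this 1F2 at x = -1 matches no listed pattern, and upper {-1/2} holds no stopper.

Key step: t_0 being 1, the two k-th powers (C = 1) combine into one argument.
Adjacent-term ratio: r(k) = (-1) * (k-1/2) / [(k-5/3) (k+2) (k+1)] ; factor over Q: parameters, x = (-1), and C = 1.


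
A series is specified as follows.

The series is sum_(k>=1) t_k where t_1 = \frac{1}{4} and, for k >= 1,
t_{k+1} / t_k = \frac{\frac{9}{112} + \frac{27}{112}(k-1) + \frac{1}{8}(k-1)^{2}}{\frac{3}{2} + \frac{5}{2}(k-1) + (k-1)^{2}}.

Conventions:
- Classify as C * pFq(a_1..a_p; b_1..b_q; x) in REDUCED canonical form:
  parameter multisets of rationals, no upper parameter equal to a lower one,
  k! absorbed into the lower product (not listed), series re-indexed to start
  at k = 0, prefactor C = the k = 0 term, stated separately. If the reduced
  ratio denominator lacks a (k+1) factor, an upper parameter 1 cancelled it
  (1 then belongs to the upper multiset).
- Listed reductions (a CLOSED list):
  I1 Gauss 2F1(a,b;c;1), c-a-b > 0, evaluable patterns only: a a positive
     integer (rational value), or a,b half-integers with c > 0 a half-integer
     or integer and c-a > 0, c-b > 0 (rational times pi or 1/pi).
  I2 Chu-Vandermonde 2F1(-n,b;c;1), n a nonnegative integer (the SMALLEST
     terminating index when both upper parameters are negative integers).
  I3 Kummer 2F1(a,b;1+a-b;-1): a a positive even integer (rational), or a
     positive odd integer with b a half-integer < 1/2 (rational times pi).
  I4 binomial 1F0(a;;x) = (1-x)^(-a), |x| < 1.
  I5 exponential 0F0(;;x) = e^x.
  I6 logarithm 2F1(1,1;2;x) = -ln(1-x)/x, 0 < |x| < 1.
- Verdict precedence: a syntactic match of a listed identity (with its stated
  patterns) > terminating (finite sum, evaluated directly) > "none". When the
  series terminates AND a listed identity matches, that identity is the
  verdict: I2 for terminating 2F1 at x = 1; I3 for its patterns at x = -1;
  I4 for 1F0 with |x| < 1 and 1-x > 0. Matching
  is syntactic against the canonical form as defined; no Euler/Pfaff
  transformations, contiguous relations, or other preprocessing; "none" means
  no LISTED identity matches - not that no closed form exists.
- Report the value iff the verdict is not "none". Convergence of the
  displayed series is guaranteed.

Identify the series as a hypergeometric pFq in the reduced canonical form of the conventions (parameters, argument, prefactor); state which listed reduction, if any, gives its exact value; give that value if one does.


x = \frac{1}{8} here; the reduced form reads 1F0, upper {\frac{3}{7}}, lower {-}, C = \frac{1}{4}. Verdict at x = \frac{1}{8}: binomial (I4) matches (the 1F0 binomial series: exponent -3/7, x = \frac{1}{8}). Hence: \frac{1}{4} \cdot \left(\frac{7}{8}\right)^{-\frac{3}{7}}.

The tell: t_0 being \frac{1}{4}, the expanded ratio factors over Q; C = 1/4, roots give parameters.
Ratio: r(k) = \frac{1}{8} * (k+\frac{3}{7}) / [(k+1)] ; factor over Q: parameters, x = \frac{1}{8}, and C = \frac{1}{4}.
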